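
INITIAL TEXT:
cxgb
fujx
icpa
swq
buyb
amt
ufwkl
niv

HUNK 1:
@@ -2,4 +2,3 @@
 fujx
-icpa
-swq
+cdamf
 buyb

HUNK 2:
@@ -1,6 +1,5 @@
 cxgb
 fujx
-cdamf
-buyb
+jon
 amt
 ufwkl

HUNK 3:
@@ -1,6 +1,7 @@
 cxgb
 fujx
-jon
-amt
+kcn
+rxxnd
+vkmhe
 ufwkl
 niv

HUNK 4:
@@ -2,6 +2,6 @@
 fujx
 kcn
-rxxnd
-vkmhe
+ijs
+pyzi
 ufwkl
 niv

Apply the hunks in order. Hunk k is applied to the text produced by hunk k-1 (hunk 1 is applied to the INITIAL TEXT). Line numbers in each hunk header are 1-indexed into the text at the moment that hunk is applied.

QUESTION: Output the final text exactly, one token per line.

Answer: cxgb
fujx
kcn
ijs
pyzi
ufwkl
niv

Derivation:
Hunk 1: at line 2 remove [icpa,swq] add [cdamf] -> 7 lines: cxgb fujx cdamf buyb amt ufwkl niv
Hunk 2: at line 1 remove [cdamf,buyb] add [jon] -> 6 lines: cxgb fujx jon amt ufwkl niv
Hunk 3: at line 1 remove [jon,amt] add [kcn,rxxnd,vkmhe] -> 7 lines: cxgb fujx kcn rxxnd vkmhe ufwkl niv
Hunk 4: at line 2 remove [rxxnd,vkmhe] add [ijs,pyzi] -> 7 lines: cxgb fujx kcn ijs pyzi ufwkl niv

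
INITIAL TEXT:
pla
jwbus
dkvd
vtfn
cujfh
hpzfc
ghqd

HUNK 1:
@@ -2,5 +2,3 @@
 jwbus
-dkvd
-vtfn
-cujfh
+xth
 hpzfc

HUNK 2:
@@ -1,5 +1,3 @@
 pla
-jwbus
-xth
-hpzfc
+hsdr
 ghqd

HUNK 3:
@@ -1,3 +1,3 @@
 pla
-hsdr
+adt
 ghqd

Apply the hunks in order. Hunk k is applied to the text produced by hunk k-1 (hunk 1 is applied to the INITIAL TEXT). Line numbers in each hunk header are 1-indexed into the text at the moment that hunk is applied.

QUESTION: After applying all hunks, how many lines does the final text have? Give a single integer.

Hunk 1: at line 2 remove [dkvd,vtfn,cujfh] add [xth] -> 5 lines: pla jwbus xth hpzfc ghqd
Hunk 2: at line 1 remove [jwbus,xth,hpzfc] add [hsdr] -> 3 lines: pla hsdr ghqd
Hunk 3: at line 1 remove [hsdr] add [adt] -> 3 lines: pla adt ghqd
Final line count: 3

Answer: 3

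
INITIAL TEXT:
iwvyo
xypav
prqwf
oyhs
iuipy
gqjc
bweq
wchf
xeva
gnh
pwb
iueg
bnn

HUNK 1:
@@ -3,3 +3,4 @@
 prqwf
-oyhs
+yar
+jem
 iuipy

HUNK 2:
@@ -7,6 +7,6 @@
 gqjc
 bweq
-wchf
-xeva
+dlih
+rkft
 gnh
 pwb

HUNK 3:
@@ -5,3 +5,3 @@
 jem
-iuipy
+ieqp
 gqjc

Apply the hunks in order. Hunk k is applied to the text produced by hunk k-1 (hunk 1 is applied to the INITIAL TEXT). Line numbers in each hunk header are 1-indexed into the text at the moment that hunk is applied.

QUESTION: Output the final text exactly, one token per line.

Hunk 1: at line 3 remove [oyhs] add [yar,jem] -> 14 lines: iwvyo xypav prqwf yar jem iuipy gqjc bweq wchf xeva gnh pwb iueg bnn
Hunk 2: at line 7 remove [wchf,xeva] add [dlih,rkft] -> 14 lines: iwvyo xypav prqwf yar jem iuipy gqjc bweq dlih rkft gnh pwb iueg bnn
Hunk 3: at line 5 remove [iuipy] add [ieqp] -> 14 lines: iwvyo xypav prqwf yar jem ieqp gqjc bweq dlih rkft gnh pwb iueg bnn

Answer: iwvyo
xypav
prqwf
yar
jem
ieqp
gqjc
bweq
dlih
rkft
gnh
pwb
iueg
bnn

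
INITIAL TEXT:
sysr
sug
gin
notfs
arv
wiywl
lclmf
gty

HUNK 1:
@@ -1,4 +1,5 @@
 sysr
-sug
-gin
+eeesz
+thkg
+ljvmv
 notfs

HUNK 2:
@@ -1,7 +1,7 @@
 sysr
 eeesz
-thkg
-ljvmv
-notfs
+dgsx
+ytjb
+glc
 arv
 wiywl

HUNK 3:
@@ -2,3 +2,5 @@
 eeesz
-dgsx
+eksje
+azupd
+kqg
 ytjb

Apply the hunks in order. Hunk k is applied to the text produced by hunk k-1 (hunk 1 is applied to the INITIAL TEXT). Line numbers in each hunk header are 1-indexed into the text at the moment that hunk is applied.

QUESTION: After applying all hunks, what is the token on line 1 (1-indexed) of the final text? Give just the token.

Answer: sysr

Derivation:
Hunk 1: at line 1 remove [sug,gin] add [eeesz,thkg,ljvmv] -> 9 lines: sysr eeesz thkg ljvmv notfs arv wiywl lclmf gty
Hunk 2: at line 1 remove [thkg,ljvmv,notfs] add [dgsx,ytjb,glc] -> 9 lines: sysr eeesz dgsx ytjb glc arv wiywl lclmf gty
Hunk 3: at line 2 remove [dgsx] add [eksje,azupd,kqg] -> 11 lines: sysr eeesz eksje azupd kqg ytjb glc arv wiywl lclmf gty
Final line 1: sysr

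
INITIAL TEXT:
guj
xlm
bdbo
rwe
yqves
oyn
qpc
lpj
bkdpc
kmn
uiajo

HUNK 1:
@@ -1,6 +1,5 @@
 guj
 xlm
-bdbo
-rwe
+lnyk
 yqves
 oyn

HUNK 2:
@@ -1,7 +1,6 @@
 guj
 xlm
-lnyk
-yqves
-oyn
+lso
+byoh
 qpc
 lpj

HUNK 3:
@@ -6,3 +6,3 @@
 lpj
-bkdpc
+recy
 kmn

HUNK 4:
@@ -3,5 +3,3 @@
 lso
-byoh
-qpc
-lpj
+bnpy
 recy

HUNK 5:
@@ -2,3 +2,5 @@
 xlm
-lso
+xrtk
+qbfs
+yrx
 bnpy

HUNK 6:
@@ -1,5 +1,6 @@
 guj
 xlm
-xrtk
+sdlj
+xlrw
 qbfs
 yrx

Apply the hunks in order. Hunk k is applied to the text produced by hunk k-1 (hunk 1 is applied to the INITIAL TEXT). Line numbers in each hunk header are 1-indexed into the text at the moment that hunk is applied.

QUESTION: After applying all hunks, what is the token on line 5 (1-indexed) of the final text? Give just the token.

Answer: qbfs

Derivation:
Hunk 1: at line 1 remove [bdbo,rwe] add [lnyk] -> 10 lines: guj xlm lnyk yqves oyn qpc lpj bkdpc kmn uiajo
Hunk 2: at line 1 remove [lnyk,yqves,oyn] add [lso,byoh] -> 9 lines: guj xlm lso byoh qpc lpj bkdpc kmn uiajo
Hunk 3: at line 6 remove [bkdpc] add [recy] -> 9 lines: guj xlm lso byoh qpc lpj recy kmn uiajo
Hunk 4: at line 3 remove [byoh,qpc,lpj] add [bnpy] -> 7 lines: guj xlm lso bnpy recy kmn uiajo
Hunk 5: at line 2 remove [lso] add [xrtk,qbfs,yrx] -> 9 lines: guj xlm xrtk qbfs yrx bnpy recy kmn uiajo
Hunk 6: at line 1 remove [xrtk] add [sdlj,xlrw] -> 10 lines: guj xlm sdlj xlrw qbfs yrx bnpy recy kmn uiajo
Final line 5: qbfs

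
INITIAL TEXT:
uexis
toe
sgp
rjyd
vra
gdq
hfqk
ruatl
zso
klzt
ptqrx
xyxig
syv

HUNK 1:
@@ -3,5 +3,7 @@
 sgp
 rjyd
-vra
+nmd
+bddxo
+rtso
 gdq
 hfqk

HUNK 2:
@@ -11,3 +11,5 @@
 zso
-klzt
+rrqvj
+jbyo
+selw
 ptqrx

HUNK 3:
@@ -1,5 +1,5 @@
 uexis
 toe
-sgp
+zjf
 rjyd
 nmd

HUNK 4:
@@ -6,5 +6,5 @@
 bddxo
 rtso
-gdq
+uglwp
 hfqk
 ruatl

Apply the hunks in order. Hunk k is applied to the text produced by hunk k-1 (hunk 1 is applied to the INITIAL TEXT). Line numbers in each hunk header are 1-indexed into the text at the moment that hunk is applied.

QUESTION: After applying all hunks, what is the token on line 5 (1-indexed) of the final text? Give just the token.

Hunk 1: at line 3 remove [vra] add [nmd,bddxo,rtso] -> 15 lines: uexis toe sgp rjyd nmd bddxo rtso gdq hfqk ruatl zso klzt ptqrx xyxig syv
Hunk 2: at line 11 remove [klzt] add [rrqvj,jbyo,selw] -> 17 lines: uexis toe sgp rjyd nmd bddxo rtso gdq hfqk ruatl zso rrqvj jbyo selw ptqrx xyxig syv
Hunk 3: at line 1 remove [sgp] add [zjf] -> 17 lines: uexis toe zjf rjyd nmd bddxo rtso gdq hfqk ruatl zso rrqvj jbyo selw ptqrx xyxig syv
Hunk 4: at line 6 remove [gdq] add [uglwp] -> 17 lines: uexis toe zjf rjyd nmd bddxo rtso uglwp hfqk ruatl zso rrqvj jbyo selw ptqrx xyxig syv
Final line 5: nmd

Answer: nmd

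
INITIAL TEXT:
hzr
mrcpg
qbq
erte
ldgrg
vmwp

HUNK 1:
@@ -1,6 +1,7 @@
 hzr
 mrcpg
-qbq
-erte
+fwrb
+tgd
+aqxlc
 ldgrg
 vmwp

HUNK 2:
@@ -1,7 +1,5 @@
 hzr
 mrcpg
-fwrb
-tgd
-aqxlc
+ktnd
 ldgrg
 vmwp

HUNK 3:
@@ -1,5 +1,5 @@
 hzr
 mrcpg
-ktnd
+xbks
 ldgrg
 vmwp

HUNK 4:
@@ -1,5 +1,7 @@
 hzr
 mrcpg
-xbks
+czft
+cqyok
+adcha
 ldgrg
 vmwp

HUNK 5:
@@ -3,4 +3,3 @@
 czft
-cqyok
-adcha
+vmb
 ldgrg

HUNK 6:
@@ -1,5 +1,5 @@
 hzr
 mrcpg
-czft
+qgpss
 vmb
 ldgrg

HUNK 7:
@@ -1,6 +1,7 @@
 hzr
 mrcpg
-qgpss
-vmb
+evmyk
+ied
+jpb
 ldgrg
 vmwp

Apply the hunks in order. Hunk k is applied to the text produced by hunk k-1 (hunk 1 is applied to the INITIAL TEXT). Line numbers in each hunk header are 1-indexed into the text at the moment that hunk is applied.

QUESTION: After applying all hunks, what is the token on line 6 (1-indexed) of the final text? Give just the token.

Answer: ldgrg

Derivation:
Hunk 1: at line 1 remove [qbq,erte] add [fwrb,tgd,aqxlc] -> 7 lines: hzr mrcpg fwrb tgd aqxlc ldgrg vmwp
Hunk 2: at line 1 remove [fwrb,tgd,aqxlc] add [ktnd] -> 5 lines: hzr mrcpg ktnd ldgrg vmwp
Hunk 3: at line 1 remove [ktnd] add [xbks] -> 5 lines: hzr mrcpg xbks ldgrg vmwp
Hunk 4: at line 1 remove [xbks] add [czft,cqyok,adcha] -> 7 lines: hzr mrcpg czft cqyok adcha ldgrg vmwp
Hunk 5: at line 3 remove [cqyok,adcha] add [vmb] -> 6 lines: hzr mrcpg czft vmb ldgrg vmwp
Hunk 6: at line 1 remove [czft] add [qgpss] -> 6 lines: hzr mrcpg qgpss vmb ldgrg vmwp
Hunk 7: at line 1 remove [qgpss,vmb] add [evmyk,ied,jpb] -> 7 lines: hzr mrcpg evmyk ied jpb ldgrg vmwp
Final line 6: ldgrg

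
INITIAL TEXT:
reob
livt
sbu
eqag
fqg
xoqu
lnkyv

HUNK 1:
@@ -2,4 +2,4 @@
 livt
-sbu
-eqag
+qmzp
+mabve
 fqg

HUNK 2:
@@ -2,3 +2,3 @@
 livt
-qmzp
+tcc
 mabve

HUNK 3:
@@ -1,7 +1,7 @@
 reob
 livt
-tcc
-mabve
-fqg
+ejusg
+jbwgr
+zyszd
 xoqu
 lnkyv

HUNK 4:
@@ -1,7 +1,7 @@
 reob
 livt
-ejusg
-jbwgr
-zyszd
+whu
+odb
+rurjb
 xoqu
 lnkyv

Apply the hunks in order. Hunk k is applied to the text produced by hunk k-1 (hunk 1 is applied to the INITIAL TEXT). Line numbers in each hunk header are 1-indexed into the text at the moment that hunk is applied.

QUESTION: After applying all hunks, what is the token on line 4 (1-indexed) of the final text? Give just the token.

Hunk 1: at line 2 remove [sbu,eqag] add [qmzp,mabve] -> 7 lines: reob livt qmzp mabve fqg xoqu lnkyv
Hunk 2: at line 2 remove [qmzp] add [tcc] -> 7 lines: reob livt tcc mabve fqg xoqu lnkyv
Hunk 3: at line 1 remove [tcc,mabve,fqg] add [ejusg,jbwgr,zyszd] -> 7 lines: reob livt ejusg jbwgr zyszd xoqu lnkyv
Hunk 4: at line 1 remove [ejusg,jbwgr,zyszd] add [whu,odb,rurjb] -> 7 lines: reob livt whu odb rurjb xoqu lnkyv
Final line 4: odb

Answer: odb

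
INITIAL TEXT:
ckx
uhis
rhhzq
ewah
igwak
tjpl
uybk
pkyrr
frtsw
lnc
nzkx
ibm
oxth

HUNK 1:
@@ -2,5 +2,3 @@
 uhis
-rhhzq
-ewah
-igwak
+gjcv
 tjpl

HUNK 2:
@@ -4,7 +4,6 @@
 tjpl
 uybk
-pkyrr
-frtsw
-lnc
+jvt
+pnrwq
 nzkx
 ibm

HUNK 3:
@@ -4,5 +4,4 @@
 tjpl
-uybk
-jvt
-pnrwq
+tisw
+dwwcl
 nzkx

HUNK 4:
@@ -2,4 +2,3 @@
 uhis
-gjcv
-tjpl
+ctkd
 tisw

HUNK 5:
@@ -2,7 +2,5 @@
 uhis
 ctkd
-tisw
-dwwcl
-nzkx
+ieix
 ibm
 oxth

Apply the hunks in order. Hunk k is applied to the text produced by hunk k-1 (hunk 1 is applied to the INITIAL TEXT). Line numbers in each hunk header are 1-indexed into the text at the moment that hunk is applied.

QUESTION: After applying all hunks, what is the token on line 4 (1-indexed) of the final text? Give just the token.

Hunk 1: at line 2 remove [rhhzq,ewah,igwak] add [gjcv] -> 11 lines: ckx uhis gjcv tjpl uybk pkyrr frtsw lnc nzkx ibm oxth
Hunk 2: at line 4 remove [pkyrr,frtsw,lnc] add [jvt,pnrwq] -> 10 lines: ckx uhis gjcv tjpl uybk jvt pnrwq nzkx ibm oxth
Hunk 3: at line 4 remove [uybk,jvt,pnrwq] add [tisw,dwwcl] -> 9 lines: ckx uhis gjcv tjpl tisw dwwcl nzkx ibm oxth
Hunk 4: at line 2 remove [gjcv,tjpl] add [ctkd] -> 8 lines: ckx uhis ctkd tisw dwwcl nzkx ibm oxth
Hunk 5: at line 2 remove [tisw,dwwcl,nzkx] add [ieix] -> 6 lines: ckx uhis ctkd ieix ibm oxth
Final line 4: ieix

Answer: ieix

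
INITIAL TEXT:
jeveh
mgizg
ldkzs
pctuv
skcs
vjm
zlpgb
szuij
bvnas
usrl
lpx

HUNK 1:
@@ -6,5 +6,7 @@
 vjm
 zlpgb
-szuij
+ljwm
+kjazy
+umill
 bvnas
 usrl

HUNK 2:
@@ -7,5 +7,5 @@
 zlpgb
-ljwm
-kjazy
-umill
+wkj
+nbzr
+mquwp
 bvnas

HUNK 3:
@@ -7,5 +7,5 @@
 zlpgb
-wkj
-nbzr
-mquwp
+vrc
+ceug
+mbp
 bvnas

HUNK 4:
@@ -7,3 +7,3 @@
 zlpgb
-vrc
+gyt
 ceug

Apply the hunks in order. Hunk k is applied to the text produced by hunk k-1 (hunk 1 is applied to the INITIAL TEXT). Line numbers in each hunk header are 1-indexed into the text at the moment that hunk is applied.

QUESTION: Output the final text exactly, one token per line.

Hunk 1: at line 6 remove [szuij] add [ljwm,kjazy,umill] -> 13 lines: jeveh mgizg ldkzs pctuv skcs vjm zlpgb ljwm kjazy umill bvnas usrl lpx
Hunk 2: at line 7 remove [ljwm,kjazy,umill] add [wkj,nbzr,mquwp] -> 13 lines: jeveh mgizg ldkzs pctuv skcs vjm zlpgb wkj nbzr mquwp bvnas usrl lpx
Hunk 3: at line 7 remove [wkj,nbzr,mquwp] add [vrc,ceug,mbp] -> 13 lines: jeveh mgizg ldkzs pctuv skcs vjm zlpgb vrc ceug mbp bvnas usrl lpx
Hunk 4: at line 7 remove [vrc] add [gyt] -> 13 lines: jeveh mgizg ldkzs pctuv skcs vjm zlpgb gyt ceug mbp bvnas usrl lpx

Answer: jeveh
mgizg
ldkzs
pctuv
skcs
vjm
zlpgb
gyt
ceug
mbp
bvnas
usrl
lpx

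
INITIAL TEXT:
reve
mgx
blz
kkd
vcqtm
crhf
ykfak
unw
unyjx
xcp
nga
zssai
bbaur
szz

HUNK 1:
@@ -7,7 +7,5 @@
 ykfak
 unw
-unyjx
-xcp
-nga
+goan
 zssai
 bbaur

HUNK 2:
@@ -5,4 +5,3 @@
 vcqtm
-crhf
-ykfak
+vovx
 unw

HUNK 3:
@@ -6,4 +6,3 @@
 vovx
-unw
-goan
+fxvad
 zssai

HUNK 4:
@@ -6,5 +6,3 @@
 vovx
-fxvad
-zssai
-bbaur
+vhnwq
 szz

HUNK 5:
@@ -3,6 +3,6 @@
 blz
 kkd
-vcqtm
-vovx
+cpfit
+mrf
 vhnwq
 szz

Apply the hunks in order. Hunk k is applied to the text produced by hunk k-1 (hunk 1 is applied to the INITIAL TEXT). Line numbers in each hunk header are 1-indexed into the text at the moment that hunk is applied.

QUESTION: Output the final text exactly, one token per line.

Answer: reve
mgx
blz
kkd
cpfit
mrf
vhnwq
szz

Derivation:
Hunk 1: at line 7 remove [unyjx,xcp,nga] add [goan] -> 12 lines: reve mgx blz kkd vcqtm crhf ykfak unw goan zssai bbaur szz
Hunk 2: at line 5 remove [crhf,ykfak] add [vovx] -> 11 lines: reve mgx blz kkd vcqtm vovx unw goan zssai bbaur szz
Hunk 3: at line 6 remove [unw,goan] add [fxvad] -> 10 lines: reve mgx blz kkd vcqtm vovx fxvad zssai bbaur szz
Hunk 4: at line 6 remove [fxvad,zssai,bbaur] add [vhnwq] -> 8 lines: reve mgx blz kkd vcqtm vovx vhnwq szz
Hunk 5: at line 3 remove [vcqtm,vovx] add [cpfit,mrf] -> 8 lines: reve mgx blz kkd cpfit mrf vhnwq szz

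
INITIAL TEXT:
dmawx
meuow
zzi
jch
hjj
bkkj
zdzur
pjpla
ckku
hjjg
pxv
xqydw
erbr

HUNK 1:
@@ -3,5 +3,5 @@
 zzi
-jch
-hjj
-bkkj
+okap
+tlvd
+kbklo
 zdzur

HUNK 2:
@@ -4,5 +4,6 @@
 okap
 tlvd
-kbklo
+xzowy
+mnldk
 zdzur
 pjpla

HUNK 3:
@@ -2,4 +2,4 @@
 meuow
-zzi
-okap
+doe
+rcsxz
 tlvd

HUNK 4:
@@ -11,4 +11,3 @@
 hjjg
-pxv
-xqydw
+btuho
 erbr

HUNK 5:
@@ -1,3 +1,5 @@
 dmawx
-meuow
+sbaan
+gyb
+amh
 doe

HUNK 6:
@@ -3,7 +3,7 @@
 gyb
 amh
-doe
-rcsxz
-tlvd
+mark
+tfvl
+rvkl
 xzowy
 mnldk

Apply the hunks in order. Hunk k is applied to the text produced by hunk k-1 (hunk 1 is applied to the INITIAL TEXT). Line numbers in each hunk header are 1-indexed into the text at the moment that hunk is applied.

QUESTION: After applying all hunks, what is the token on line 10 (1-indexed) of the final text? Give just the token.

Hunk 1: at line 3 remove [jch,hjj,bkkj] add [okap,tlvd,kbklo] -> 13 lines: dmawx meuow zzi okap tlvd kbklo zdzur pjpla ckku hjjg pxv xqydw erbr
Hunk 2: at line 4 remove [kbklo] add [xzowy,mnldk] -> 14 lines: dmawx meuow zzi okap tlvd xzowy mnldk zdzur pjpla ckku hjjg pxv xqydw erbr
Hunk 3: at line 2 remove [zzi,okap] add [doe,rcsxz] -> 14 lines: dmawx meuow doe rcsxz tlvd xzowy mnldk zdzur pjpla ckku hjjg pxv xqydw erbr
Hunk 4: at line 11 remove [pxv,xqydw] add [btuho] -> 13 lines: dmawx meuow doe rcsxz tlvd xzowy mnldk zdzur pjpla ckku hjjg btuho erbr
Hunk 5: at line 1 remove [meuow] add [sbaan,gyb,amh] -> 15 lines: dmawx sbaan gyb amh doe rcsxz tlvd xzowy mnldk zdzur pjpla ckku hjjg btuho erbr
Hunk 6: at line 3 remove [doe,rcsxz,tlvd] add [mark,tfvl,rvkl] -> 15 lines: dmawx sbaan gyb amh mark tfvl rvkl xzowy mnldk zdzur pjpla ckku hjjg btuho erbr
Final line 10: zdzur

Answer: zdzur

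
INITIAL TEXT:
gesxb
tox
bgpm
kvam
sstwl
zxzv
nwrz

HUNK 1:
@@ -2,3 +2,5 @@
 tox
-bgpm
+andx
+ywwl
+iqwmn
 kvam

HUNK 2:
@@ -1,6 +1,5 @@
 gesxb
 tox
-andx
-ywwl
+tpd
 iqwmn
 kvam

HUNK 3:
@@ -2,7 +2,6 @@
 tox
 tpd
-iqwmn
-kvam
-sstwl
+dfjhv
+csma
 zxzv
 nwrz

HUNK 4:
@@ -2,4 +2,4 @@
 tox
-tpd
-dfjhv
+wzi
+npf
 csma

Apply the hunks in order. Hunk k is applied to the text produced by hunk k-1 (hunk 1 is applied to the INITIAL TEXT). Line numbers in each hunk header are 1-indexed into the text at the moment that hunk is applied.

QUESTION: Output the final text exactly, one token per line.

Answer: gesxb
tox
wzi
npf
csma
zxzv
nwrz

Derivation:
Hunk 1: at line 2 remove [bgpm] add [andx,ywwl,iqwmn] -> 9 lines: gesxb tox andx ywwl iqwmn kvam sstwl zxzv nwrz
Hunk 2: at line 1 remove [andx,ywwl] add [tpd] -> 8 lines: gesxb tox tpd iqwmn kvam sstwl zxzv nwrz
Hunk 3: at line 2 remove [iqwmn,kvam,sstwl] add [dfjhv,csma] -> 7 lines: gesxb tox tpd dfjhv csma zxzv nwrz
Hunk 4: at line 2 remove [tpd,dfjhv] add [wzi,npf] -> 7 lines: gesxb tox wzi npf csma zxzv nwrz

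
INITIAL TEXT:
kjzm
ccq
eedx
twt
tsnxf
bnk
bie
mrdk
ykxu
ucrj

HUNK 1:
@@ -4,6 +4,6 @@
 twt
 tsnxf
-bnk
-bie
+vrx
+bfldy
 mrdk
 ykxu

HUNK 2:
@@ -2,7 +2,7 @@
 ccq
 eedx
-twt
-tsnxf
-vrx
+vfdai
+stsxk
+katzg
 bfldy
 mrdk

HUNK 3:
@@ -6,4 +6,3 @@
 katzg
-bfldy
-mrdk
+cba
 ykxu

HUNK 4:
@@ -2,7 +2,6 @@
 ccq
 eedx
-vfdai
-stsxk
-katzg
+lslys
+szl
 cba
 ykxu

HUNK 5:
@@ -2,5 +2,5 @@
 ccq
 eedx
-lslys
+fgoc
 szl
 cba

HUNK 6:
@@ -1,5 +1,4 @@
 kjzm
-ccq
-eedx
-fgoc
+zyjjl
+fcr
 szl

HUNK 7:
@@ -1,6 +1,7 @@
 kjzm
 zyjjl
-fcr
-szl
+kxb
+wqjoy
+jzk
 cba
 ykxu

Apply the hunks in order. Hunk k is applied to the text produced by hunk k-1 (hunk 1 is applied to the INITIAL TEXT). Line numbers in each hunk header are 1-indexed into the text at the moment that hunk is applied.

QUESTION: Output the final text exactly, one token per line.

Hunk 1: at line 4 remove [bnk,bie] add [vrx,bfldy] -> 10 lines: kjzm ccq eedx twt tsnxf vrx bfldy mrdk ykxu ucrj
Hunk 2: at line 2 remove [twt,tsnxf,vrx] add [vfdai,stsxk,katzg] -> 10 lines: kjzm ccq eedx vfdai stsxk katzg bfldy mrdk ykxu ucrj
Hunk 3: at line 6 remove [bfldy,mrdk] add [cba] -> 9 lines: kjzm ccq eedx vfdai stsxk katzg cba ykxu ucrj
Hunk 4: at line 2 remove [vfdai,stsxk,katzg] add [lslys,szl] -> 8 lines: kjzm ccq eedx lslys szl cba ykxu ucrj
Hunk 5: at line 2 remove [lslys] add [fgoc] -> 8 lines: kjzm ccq eedx fgoc szl cba ykxu ucrj
Hunk 6: at line 1 remove [ccq,eedx,fgoc] add [zyjjl,fcr] -> 7 lines: kjzm zyjjl fcr szl cba ykxu ucrj
Hunk 7: at line 1 remove [fcr,szl] add [kxb,wqjoy,jzk] -> 8 lines: kjzm zyjjl kxb wqjoy jzk cba ykxu ucrj

Answer: kjzm
zyjjl
kxb
wqjoy
jzk
cba
ykxu
ucrj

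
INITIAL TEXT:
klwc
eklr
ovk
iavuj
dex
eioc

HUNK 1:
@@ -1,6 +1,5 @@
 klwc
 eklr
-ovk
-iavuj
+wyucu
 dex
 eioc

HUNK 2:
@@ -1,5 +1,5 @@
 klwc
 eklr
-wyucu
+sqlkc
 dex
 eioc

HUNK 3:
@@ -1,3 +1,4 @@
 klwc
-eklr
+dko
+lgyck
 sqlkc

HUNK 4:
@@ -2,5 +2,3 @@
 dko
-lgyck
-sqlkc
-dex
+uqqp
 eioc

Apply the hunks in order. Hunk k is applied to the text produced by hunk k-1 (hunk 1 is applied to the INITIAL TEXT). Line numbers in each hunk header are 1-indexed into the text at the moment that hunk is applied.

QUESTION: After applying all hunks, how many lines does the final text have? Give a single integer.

Answer: 4

Derivation:
Hunk 1: at line 1 remove [ovk,iavuj] add [wyucu] -> 5 lines: klwc eklr wyucu dex eioc
Hunk 2: at line 1 remove [wyucu] add [sqlkc] -> 5 lines: klwc eklr sqlkc dex eioc
Hunk 3: at line 1 remove [eklr] add [dko,lgyck] -> 6 lines: klwc dko lgyck sqlkc dex eioc
Hunk 4: at line 2 remove [lgyck,sqlkc,dex] add [uqqp] -> 4 lines: klwc dko uqqp eioc
Final line count: 4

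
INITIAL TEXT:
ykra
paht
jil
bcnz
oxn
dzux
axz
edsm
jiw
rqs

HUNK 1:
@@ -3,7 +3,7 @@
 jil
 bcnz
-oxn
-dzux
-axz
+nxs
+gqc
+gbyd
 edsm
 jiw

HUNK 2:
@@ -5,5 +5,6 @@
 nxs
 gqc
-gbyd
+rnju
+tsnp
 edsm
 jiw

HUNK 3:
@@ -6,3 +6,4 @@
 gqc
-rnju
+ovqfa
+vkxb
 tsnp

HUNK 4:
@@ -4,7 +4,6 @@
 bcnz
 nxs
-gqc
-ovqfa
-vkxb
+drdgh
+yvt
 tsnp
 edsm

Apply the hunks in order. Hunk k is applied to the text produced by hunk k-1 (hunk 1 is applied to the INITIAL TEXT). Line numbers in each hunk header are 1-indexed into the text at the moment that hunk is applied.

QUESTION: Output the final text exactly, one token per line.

Hunk 1: at line 3 remove [oxn,dzux,axz] add [nxs,gqc,gbyd] -> 10 lines: ykra paht jil bcnz nxs gqc gbyd edsm jiw rqs
Hunk 2: at line 5 remove [gbyd] add [rnju,tsnp] -> 11 lines: ykra paht jil bcnz nxs gqc rnju tsnp edsm jiw rqs
Hunk 3: at line 6 remove [rnju] add [ovqfa,vkxb] -> 12 lines: ykra paht jil bcnz nxs gqc ovqfa vkxb tsnp edsm jiw rqs
Hunk 4: at line 4 remove [gqc,ovqfa,vkxb] add [drdgh,yvt] -> 11 lines: ykra paht jil bcnz nxs drdgh yvt tsnp edsm jiw rqs

Answer: ykra
paht
jil
bcnz
nxs
drdgh
yvt
tsnp
edsm
jiw
rqs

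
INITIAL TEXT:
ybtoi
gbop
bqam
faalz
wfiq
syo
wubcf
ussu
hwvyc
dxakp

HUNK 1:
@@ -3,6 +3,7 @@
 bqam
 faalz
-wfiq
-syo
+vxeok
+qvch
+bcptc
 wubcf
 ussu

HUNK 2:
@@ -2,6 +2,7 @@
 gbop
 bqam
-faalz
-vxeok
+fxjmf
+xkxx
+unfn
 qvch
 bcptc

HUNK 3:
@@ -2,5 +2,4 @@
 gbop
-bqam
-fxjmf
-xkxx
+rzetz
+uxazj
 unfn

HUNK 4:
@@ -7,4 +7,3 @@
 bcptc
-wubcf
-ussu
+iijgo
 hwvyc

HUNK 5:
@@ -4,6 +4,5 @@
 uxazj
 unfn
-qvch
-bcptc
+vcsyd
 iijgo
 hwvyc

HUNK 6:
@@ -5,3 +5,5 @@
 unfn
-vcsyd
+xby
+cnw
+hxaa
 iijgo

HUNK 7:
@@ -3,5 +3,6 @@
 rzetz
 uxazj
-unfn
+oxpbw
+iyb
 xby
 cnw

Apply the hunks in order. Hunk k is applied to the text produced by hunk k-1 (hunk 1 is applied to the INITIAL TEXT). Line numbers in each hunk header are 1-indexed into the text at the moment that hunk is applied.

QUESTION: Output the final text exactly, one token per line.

Answer: ybtoi
gbop
rzetz
uxazj
oxpbw
iyb
xby
cnw
hxaa
iijgo
hwvyc
dxakp

Derivation:
Hunk 1: at line 3 remove [wfiq,syo] add [vxeok,qvch,bcptc] -> 11 lines: ybtoi gbop bqam faalz vxeok qvch bcptc wubcf ussu hwvyc dxakp
Hunk 2: at line 2 remove [faalz,vxeok] add [fxjmf,xkxx,unfn] -> 12 lines: ybtoi gbop bqam fxjmf xkxx unfn qvch bcptc wubcf ussu hwvyc dxakp
Hunk 3: at line 2 remove [bqam,fxjmf,xkxx] add [rzetz,uxazj] -> 11 lines: ybtoi gbop rzetz uxazj unfn qvch bcptc wubcf ussu hwvyc dxakp
Hunk 4: at line 7 remove [wubcf,ussu] add [iijgo] -> 10 lines: ybtoi gbop rzetz uxazj unfn qvch bcptc iijgo hwvyc dxakp
Hunk 5: at line 4 remove [qvch,bcptc] add [vcsyd] -> 9 lines: ybtoi gbop rzetz uxazj unfn vcsyd iijgo hwvyc dxakp
Hunk 6: at line 5 remove [vcsyd] add [xby,cnw,hxaa] -> 11 lines: ybtoi gbop rzetz uxazj unfn xby cnw hxaa iijgo hwvyc dxakp
Hunk 7: at line 3 remove [unfn] add [oxpbw,iyb] -> 12 lines: ybtoi gbop rzetz uxazj oxpbw iyb xby cnw hxaa iijgo hwvyc dxakp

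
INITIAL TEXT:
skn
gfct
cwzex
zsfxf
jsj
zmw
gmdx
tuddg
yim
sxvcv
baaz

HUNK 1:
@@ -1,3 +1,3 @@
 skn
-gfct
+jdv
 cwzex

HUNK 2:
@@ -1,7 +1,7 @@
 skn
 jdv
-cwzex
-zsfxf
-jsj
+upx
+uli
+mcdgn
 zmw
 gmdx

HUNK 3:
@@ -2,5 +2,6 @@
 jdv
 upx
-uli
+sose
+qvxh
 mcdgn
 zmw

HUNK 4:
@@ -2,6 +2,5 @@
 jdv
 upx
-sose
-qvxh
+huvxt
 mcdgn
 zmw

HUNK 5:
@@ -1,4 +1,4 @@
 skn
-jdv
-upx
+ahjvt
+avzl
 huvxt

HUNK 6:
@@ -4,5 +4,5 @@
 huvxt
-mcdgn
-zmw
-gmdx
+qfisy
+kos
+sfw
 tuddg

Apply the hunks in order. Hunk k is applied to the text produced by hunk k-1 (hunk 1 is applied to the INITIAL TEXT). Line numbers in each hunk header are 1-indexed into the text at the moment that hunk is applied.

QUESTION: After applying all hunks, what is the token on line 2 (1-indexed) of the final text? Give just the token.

Hunk 1: at line 1 remove [gfct] add [jdv] -> 11 lines: skn jdv cwzex zsfxf jsj zmw gmdx tuddg yim sxvcv baaz
Hunk 2: at line 1 remove [cwzex,zsfxf,jsj] add [upx,uli,mcdgn] -> 11 lines: skn jdv upx uli mcdgn zmw gmdx tuddg yim sxvcv baaz
Hunk 3: at line 2 remove [uli] add [sose,qvxh] -> 12 lines: skn jdv upx sose qvxh mcdgn zmw gmdx tuddg yim sxvcv baaz
Hunk 4: at line 2 remove [sose,qvxh] add [huvxt] -> 11 lines: skn jdv upx huvxt mcdgn zmw gmdx tuddg yim sxvcv baaz
Hunk 5: at line 1 remove [jdv,upx] add [ahjvt,avzl] -> 11 lines: skn ahjvt avzl huvxt mcdgn zmw gmdx tuddg yim sxvcv baaz
Hunk 6: at line 4 remove [mcdgn,zmw,gmdx] add [qfisy,kos,sfw] -> 11 lines: skn ahjvt avzl huvxt qfisy kos sfw tuddg yim sxvcv baaz
Final line 2: ahjvt

Answer: ahjvt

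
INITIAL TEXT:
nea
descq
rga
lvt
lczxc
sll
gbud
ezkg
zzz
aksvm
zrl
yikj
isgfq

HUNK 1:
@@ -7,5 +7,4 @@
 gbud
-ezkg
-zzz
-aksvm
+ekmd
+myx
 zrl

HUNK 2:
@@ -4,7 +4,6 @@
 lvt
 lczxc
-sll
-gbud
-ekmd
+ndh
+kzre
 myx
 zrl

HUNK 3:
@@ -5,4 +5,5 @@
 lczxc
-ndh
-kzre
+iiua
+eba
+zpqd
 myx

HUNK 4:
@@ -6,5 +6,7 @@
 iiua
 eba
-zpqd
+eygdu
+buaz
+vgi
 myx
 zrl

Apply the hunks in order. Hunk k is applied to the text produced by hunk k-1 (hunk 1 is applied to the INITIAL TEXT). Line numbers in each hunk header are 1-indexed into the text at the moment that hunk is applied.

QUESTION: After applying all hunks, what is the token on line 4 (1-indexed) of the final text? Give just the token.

Hunk 1: at line 7 remove [ezkg,zzz,aksvm] add [ekmd,myx] -> 12 lines: nea descq rga lvt lczxc sll gbud ekmd myx zrl yikj isgfq
Hunk 2: at line 4 remove [sll,gbud,ekmd] add [ndh,kzre] -> 11 lines: nea descq rga lvt lczxc ndh kzre myx zrl yikj isgfq
Hunk 3: at line 5 remove [ndh,kzre] add [iiua,eba,zpqd] -> 12 lines: nea descq rga lvt lczxc iiua eba zpqd myx zrl yikj isgfq
Hunk 4: at line 6 remove [zpqd] add [eygdu,buaz,vgi] -> 14 lines: nea descq rga lvt lczxc iiua eba eygdu buaz vgi myx zrl yikj isgfq
Final line 4: lvt

Answer: lvt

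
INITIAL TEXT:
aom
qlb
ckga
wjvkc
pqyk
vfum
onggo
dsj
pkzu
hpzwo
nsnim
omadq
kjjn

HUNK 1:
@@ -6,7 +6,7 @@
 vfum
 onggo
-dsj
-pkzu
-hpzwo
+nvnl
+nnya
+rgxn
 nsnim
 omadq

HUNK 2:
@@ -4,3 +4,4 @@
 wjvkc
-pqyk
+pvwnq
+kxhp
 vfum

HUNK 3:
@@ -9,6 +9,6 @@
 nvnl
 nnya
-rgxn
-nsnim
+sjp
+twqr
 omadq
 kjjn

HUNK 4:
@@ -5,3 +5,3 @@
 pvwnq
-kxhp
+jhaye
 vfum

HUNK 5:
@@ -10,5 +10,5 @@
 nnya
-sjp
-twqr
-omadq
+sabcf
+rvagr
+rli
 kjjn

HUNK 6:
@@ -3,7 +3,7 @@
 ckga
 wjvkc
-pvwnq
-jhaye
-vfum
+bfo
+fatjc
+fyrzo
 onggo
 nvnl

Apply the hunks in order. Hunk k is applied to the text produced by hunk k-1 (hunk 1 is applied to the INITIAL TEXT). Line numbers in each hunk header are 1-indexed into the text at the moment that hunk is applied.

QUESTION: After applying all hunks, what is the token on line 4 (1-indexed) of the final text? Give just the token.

Answer: wjvkc

Derivation:
Hunk 1: at line 6 remove [dsj,pkzu,hpzwo] add [nvnl,nnya,rgxn] -> 13 lines: aom qlb ckga wjvkc pqyk vfum onggo nvnl nnya rgxn nsnim omadq kjjn
Hunk 2: at line 4 remove [pqyk] add [pvwnq,kxhp] -> 14 lines: aom qlb ckga wjvkc pvwnq kxhp vfum onggo nvnl nnya rgxn nsnim omadq kjjn
Hunk 3: at line 9 remove [rgxn,nsnim] add [sjp,twqr] -> 14 lines: aom qlb ckga wjvkc pvwnq kxhp vfum onggo nvnl nnya sjp twqr omadq kjjn
Hunk 4: at line 5 remove [kxhp] add [jhaye] -> 14 lines: aom qlb ckga wjvkc pvwnq jhaye vfum onggo nvnl nnya sjp twqr omadq kjjn
Hunk 5: at line 10 remove [sjp,twqr,omadq] add [sabcf,rvagr,rli] -> 14 lines: aom qlb ckga wjvkc pvwnq jhaye vfum onggo nvnl nnya sabcf rvagr rli kjjn
Hunk 6: at line 3 remove [pvwnq,jhaye,vfum] add [bfo,fatjc,fyrzo] -> 14 lines: aom qlb ckga wjvkc bfo fatjc fyrzo onggo nvnl nnya sabcf rvagr rli kjjn
Final line 4: wjvkc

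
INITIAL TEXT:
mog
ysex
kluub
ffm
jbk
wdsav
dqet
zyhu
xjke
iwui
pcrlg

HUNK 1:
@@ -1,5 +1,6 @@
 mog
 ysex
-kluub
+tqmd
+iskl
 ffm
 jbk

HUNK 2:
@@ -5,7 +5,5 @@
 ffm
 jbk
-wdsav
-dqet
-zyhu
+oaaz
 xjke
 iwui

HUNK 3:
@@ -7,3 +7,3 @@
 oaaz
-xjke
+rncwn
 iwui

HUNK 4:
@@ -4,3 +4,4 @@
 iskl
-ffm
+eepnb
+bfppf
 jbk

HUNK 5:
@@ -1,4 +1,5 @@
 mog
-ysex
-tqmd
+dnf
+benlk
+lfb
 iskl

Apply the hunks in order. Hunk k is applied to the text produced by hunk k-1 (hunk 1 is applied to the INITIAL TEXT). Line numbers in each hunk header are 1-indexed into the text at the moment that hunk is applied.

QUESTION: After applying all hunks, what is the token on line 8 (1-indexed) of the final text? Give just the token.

Hunk 1: at line 1 remove [kluub] add [tqmd,iskl] -> 12 lines: mog ysex tqmd iskl ffm jbk wdsav dqet zyhu xjke iwui pcrlg
Hunk 2: at line 5 remove [wdsav,dqet,zyhu] add [oaaz] -> 10 lines: mog ysex tqmd iskl ffm jbk oaaz xjke iwui pcrlg
Hunk 3: at line 7 remove [xjke] add [rncwn] -> 10 lines: mog ysex tqmd iskl ffm jbk oaaz rncwn iwui pcrlg
Hunk 4: at line 4 remove [ffm] add [eepnb,bfppf] -> 11 lines: mog ysex tqmd iskl eepnb bfppf jbk oaaz rncwn iwui pcrlg
Hunk 5: at line 1 remove [ysex,tqmd] add [dnf,benlk,lfb] -> 12 lines: mog dnf benlk lfb iskl eepnb bfppf jbk oaaz rncwn iwui pcrlg
Final line 8: jbk

Answer: jbk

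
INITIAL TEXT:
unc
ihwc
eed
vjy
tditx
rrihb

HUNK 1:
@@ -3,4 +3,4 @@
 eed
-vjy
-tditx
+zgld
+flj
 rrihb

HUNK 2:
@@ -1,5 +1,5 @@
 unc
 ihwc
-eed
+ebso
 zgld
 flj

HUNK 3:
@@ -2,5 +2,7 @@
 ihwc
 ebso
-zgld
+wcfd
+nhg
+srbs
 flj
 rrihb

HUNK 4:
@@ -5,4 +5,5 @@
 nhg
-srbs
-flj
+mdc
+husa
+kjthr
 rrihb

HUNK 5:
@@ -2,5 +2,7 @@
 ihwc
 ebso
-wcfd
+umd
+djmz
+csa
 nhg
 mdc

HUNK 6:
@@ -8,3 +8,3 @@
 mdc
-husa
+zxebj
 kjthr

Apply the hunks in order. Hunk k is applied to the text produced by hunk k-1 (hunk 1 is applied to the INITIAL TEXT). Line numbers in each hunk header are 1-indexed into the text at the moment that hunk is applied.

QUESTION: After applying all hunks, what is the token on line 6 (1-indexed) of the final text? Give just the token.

Answer: csa

Derivation:
Hunk 1: at line 3 remove [vjy,tditx] add [zgld,flj] -> 6 lines: unc ihwc eed zgld flj rrihb
Hunk 2: at line 1 remove [eed] add [ebso] -> 6 lines: unc ihwc ebso zgld flj rrihb
Hunk 3: at line 2 remove [zgld] add [wcfd,nhg,srbs] -> 8 lines: unc ihwc ebso wcfd nhg srbs flj rrihb
Hunk 4: at line 5 remove [srbs,flj] add [mdc,husa,kjthr] -> 9 lines: unc ihwc ebso wcfd nhg mdc husa kjthr rrihb
Hunk 5: at line 2 remove [wcfd] add [umd,djmz,csa] -> 11 lines: unc ihwc ebso umd djmz csa nhg mdc husa kjthr rrihb
Hunk 6: at line 8 remove [husa] add [zxebj] -> 11 lines: unc ihwc ebso umd djmz csa nhg mdc zxebj kjthr rrihb
Final line 6: csa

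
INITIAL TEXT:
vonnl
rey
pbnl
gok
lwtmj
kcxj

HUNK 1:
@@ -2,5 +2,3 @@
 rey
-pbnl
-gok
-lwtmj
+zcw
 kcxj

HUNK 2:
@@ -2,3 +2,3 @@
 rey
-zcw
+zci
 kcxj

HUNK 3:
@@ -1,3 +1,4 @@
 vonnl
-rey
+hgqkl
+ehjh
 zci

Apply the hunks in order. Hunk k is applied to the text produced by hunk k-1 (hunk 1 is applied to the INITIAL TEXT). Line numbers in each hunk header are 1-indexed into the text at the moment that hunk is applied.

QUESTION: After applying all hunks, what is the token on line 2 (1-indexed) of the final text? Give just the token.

Answer: hgqkl

Derivation:
Hunk 1: at line 2 remove [pbnl,gok,lwtmj] add [zcw] -> 4 lines: vonnl rey zcw kcxj
Hunk 2: at line 2 remove [zcw] add [zci] -> 4 lines: vonnl rey zci kcxj
Hunk 3: at line 1 remove [rey] add [hgqkl,ehjh] -> 5 lines: vonnl hgqkl ehjh zci kcxj
Final line 2: hgqkl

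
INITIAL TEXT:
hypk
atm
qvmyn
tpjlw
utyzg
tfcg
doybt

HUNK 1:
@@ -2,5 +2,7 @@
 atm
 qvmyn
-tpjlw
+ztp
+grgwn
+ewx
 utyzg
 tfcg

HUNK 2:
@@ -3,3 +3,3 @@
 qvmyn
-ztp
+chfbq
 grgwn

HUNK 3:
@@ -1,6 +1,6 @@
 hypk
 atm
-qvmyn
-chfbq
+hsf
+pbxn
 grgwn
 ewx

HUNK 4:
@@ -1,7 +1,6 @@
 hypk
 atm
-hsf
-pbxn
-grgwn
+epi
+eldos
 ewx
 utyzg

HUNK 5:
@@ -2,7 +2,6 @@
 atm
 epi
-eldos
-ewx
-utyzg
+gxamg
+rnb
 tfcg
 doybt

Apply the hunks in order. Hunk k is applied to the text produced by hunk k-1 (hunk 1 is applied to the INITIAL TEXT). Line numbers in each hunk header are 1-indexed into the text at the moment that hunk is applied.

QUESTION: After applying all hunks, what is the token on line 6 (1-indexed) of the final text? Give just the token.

Hunk 1: at line 2 remove [tpjlw] add [ztp,grgwn,ewx] -> 9 lines: hypk atm qvmyn ztp grgwn ewx utyzg tfcg doybt
Hunk 2: at line 3 remove [ztp] add [chfbq] -> 9 lines: hypk atm qvmyn chfbq grgwn ewx utyzg tfcg doybt
Hunk 3: at line 1 remove [qvmyn,chfbq] add [hsf,pbxn] -> 9 lines: hypk atm hsf pbxn grgwn ewx utyzg tfcg doybt
Hunk 4: at line 1 remove [hsf,pbxn,grgwn] add [epi,eldos] -> 8 lines: hypk atm epi eldos ewx utyzg tfcg doybt
Hunk 5: at line 2 remove [eldos,ewx,utyzg] add [gxamg,rnb] -> 7 lines: hypk atm epi gxamg rnb tfcg doybt
Final line 6: tfcg

Answer: tfcg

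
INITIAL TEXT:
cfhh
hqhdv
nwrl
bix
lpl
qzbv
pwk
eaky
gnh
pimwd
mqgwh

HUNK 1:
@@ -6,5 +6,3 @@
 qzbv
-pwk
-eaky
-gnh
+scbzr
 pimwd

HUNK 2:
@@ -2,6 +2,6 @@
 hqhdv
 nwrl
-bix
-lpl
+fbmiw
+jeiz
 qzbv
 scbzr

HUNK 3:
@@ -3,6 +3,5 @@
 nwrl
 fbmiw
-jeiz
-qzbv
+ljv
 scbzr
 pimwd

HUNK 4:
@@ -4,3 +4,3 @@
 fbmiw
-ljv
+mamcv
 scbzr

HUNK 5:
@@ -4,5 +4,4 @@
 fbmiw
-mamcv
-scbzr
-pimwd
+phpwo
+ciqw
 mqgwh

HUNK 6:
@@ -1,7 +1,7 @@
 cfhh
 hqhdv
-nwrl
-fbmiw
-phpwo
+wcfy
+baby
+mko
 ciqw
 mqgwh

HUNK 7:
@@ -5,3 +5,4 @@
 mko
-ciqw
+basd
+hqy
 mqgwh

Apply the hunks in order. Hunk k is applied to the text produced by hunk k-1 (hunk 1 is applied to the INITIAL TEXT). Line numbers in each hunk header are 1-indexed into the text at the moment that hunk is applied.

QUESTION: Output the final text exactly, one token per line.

Hunk 1: at line 6 remove [pwk,eaky,gnh] add [scbzr] -> 9 lines: cfhh hqhdv nwrl bix lpl qzbv scbzr pimwd mqgwh
Hunk 2: at line 2 remove [bix,lpl] add [fbmiw,jeiz] -> 9 lines: cfhh hqhdv nwrl fbmiw jeiz qzbv scbzr pimwd mqgwh
Hunk 3: at line 3 remove [jeiz,qzbv] add [ljv] -> 8 lines: cfhh hqhdv nwrl fbmiw ljv scbzr pimwd mqgwh
Hunk 4: at line 4 remove [ljv] add [mamcv] -> 8 lines: cfhh hqhdv nwrl fbmiw mamcv scbzr pimwd mqgwh
Hunk 5: at line 4 remove [mamcv,scbzr,pimwd] add [phpwo,ciqw] -> 7 lines: cfhh hqhdv nwrl fbmiw phpwo ciqw mqgwh
Hunk 6: at line 1 remove [nwrl,fbmiw,phpwo] add [wcfy,baby,mko] -> 7 lines: cfhh hqhdv wcfy baby mko ciqw mqgwh
Hunk 7: at line 5 remove [ciqw] add [basd,hqy] -> 8 lines: cfhh hqhdv wcfy baby mko basd hqy mqgwh

Answer: cfhh
hqhdv
wcfy
baby
mko
basd
hqy
mqgwh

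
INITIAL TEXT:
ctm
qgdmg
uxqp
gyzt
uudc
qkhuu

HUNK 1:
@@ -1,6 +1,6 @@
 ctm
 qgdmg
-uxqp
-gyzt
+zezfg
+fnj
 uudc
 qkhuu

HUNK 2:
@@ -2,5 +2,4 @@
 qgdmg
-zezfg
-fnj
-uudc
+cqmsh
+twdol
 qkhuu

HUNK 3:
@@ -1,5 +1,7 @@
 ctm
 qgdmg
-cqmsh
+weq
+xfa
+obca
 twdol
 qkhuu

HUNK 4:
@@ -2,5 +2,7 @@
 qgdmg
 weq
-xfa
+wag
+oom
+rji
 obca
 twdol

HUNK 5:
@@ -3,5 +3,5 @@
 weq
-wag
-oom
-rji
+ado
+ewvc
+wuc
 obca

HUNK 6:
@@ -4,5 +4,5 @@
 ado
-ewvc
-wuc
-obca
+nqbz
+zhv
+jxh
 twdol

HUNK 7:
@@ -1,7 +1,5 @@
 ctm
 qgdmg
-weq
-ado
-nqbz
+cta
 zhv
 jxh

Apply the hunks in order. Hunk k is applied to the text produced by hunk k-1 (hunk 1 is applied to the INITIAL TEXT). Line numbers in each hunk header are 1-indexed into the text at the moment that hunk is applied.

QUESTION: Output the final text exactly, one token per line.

Answer: ctm
qgdmg
cta
zhv
jxh
twdol
qkhuu

Derivation:
Hunk 1: at line 1 remove [uxqp,gyzt] add [zezfg,fnj] -> 6 lines: ctm qgdmg zezfg fnj uudc qkhuu
Hunk 2: at line 2 remove [zezfg,fnj,uudc] add [cqmsh,twdol] -> 5 lines: ctm qgdmg cqmsh twdol qkhuu
Hunk 3: at line 1 remove [cqmsh] add [weq,xfa,obca] -> 7 lines: ctm qgdmg weq xfa obca twdol qkhuu
Hunk 4: at line 2 remove [xfa] add [wag,oom,rji] -> 9 lines: ctm qgdmg weq wag oom rji obca twdol qkhuu
Hunk 5: at line 3 remove [wag,oom,rji] add [ado,ewvc,wuc] -> 9 lines: ctm qgdmg weq ado ewvc wuc obca twdol qkhuu
Hunk 6: at line 4 remove [ewvc,wuc,obca] add [nqbz,zhv,jxh] -> 9 lines: ctm qgdmg weq ado nqbz zhv jxh twdol qkhuu
Hunk 7: at line 1 remove [weq,ado,nqbz] add [cta] -> 7 lines: ctm qgdmg cta zhv jxh twdol qkhuu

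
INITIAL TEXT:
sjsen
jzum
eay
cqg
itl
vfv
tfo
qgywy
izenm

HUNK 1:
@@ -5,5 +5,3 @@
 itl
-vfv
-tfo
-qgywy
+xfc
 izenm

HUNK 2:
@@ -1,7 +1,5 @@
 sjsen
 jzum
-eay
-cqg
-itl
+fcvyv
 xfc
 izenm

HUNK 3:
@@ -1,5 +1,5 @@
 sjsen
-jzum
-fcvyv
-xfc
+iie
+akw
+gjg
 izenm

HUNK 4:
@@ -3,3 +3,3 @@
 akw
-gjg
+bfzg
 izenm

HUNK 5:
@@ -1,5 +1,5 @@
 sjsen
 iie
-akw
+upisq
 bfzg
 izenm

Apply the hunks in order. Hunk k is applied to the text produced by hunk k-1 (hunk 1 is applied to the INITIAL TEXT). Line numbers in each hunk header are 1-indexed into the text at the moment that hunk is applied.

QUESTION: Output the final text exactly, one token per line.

Answer: sjsen
iie
upisq
bfzg
izenm

Derivation:
Hunk 1: at line 5 remove [vfv,tfo,qgywy] add [xfc] -> 7 lines: sjsen jzum eay cqg itl xfc izenm
Hunk 2: at line 1 remove [eay,cqg,itl] add [fcvyv] -> 5 lines: sjsen jzum fcvyv xfc izenm
Hunk 3: at line 1 remove [jzum,fcvyv,xfc] add [iie,akw,gjg] -> 5 lines: sjsen iie akw gjg izenm
Hunk 4: at line 3 remove [gjg] add [bfzg] -> 5 lines: sjsen iie akw bfzg izenm
Hunk 5: at line 1 remove [akw] add [upisq] -> 5 lines: sjsen iie upisq bfzg izenm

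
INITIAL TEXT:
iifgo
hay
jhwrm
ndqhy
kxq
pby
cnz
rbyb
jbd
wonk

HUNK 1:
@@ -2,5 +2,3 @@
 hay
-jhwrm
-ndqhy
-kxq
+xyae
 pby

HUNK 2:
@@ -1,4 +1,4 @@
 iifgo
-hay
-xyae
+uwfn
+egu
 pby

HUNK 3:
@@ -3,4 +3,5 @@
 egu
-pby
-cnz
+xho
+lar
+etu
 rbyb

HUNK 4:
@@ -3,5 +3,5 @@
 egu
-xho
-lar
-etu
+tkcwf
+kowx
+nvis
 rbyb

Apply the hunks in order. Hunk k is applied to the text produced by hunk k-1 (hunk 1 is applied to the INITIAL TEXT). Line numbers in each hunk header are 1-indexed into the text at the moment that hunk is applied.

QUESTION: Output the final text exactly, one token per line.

Answer: iifgo
uwfn
egu
tkcwf
kowx
nvis
rbyb
jbd
wonk

Derivation:
Hunk 1: at line 2 remove [jhwrm,ndqhy,kxq] add [xyae] -> 8 lines: iifgo hay xyae pby cnz rbyb jbd wonk
Hunk 2: at line 1 remove [hay,xyae] add [uwfn,egu] -> 8 lines: iifgo uwfn egu pby cnz rbyb jbd wonk
Hunk 3: at line 3 remove [pby,cnz] add [xho,lar,etu] -> 9 lines: iifgo uwfn egu xho lar etu rbyb jbd wonk
Hunk 4: at line 3 remove [xho,lar,etu] add [tkcwf,kowx,nvis] -> 9 lines: iifgo uwfn egu tkcwf kowx nvis rbyb jbd wonk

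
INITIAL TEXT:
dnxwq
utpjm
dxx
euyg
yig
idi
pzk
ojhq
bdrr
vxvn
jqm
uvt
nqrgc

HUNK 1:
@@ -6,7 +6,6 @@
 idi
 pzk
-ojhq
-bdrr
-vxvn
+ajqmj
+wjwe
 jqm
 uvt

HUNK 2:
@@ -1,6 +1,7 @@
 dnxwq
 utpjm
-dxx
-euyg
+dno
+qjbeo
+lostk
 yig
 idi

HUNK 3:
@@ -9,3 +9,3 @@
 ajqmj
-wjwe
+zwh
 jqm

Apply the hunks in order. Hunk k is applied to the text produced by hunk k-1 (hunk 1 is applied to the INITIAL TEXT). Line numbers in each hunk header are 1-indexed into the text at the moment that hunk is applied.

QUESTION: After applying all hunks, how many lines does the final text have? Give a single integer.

Answer: 13

Derivation:
Hunk 1: at line 6 remove [ojhq,bdrr,vxvn] add [ajqmj,wjwe] -> 12 lines: dnxwq utpjm dxx euyg yig idi pzk ajqmj wjwe jqm uvt nqrgc
Hunk 2: at line 1 remove [dxx,euyg] add [dno,qjbeo,lostk] -> 13 lines: dnxwq utpjm dno qjbeo lostk yig idi pzk ajqmj wjwe jqm uvt nqrgc
Hunk 3: at line 9 remove [wjwe] add [zwh] -> 13 lines: dnxwq utpjm dno qjbeo lostk yig idi pzk ajqmj zwh jqm uvt nqrgc
Final line count: 13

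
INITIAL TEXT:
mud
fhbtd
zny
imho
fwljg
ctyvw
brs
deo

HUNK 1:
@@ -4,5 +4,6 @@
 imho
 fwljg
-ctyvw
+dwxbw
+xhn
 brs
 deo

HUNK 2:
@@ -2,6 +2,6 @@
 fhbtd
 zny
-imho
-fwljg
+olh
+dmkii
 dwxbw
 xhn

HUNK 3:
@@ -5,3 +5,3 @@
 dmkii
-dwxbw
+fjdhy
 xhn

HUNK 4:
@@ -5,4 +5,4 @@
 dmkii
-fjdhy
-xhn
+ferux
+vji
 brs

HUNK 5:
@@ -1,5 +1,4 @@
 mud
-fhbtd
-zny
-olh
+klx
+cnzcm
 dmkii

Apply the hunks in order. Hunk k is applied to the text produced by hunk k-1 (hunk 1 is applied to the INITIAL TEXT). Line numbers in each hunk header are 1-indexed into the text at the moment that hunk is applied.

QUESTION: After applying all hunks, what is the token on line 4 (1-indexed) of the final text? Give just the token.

Answer: dmkii

Derivation:
Hunk 1: at line 4 remove [ctyvw] add [dwxbw,xhn] -> 9 lines: mud fhbtd zny imho fwljg dwxbw xhn brs deo
Hunk 2: at line 2 remove [imho,fwljg] add [olh,dmkii] -> 9 lines: mud fhbtd zny olh dmkii dwxbw xhn brs deo
Hunk 3: at line 5 remove [dwxbw] add [fjdhy] -> 9 lines: mud fhbtd zny olh dmkii fjdhy xhn brs deo
Hunk 4: at line 5 remove [fjdhy,xhn] add [ferux,vji] -> 9 lines: mud fhbtd zny olh dmkii ferux vji brs deo
Hunk 5: at line 1 remove [fhbtd,zny,olh] add [klx,cnzcm] -> 8 lines: mud klx cnzcm dmkii ferux vji brs deo
Final line 4: dmkii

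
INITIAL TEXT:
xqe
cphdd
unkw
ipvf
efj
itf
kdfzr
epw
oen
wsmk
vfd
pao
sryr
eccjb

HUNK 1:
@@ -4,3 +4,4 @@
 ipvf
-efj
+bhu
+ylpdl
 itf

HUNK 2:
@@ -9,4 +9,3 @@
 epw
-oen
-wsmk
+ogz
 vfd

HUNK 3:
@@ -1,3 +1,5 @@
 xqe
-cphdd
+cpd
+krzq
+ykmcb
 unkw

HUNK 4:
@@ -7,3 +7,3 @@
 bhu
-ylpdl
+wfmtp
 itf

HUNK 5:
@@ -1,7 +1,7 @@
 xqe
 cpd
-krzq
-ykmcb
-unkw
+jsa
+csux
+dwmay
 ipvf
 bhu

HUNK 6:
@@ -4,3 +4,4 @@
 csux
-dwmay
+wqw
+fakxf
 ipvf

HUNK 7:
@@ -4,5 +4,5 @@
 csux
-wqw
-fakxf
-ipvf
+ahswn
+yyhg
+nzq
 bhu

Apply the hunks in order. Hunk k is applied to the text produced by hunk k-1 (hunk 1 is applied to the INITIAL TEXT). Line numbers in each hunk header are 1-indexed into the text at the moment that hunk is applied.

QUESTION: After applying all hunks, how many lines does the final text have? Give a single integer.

Answer: 17

Derivation:
Hunk 1: at line 4 remove [efj] add [bhu,ylpdl] -> 15 lines: xqe cphdd unkw ipvf bhu ylpdl itf kdfzr epw oen wsmk vfd pao sryr eccjb
Hunk 2: at line 9 remove [oen,wsmk] add [ogz] -> 14 lines: xqe cphdd unkw ipvf bhu ylpdl itf kdfzr epw ogz vfd pao sryr eccjb
Hunk 3: at line 1 remove [cphdd] add [cpd,krzq,ykmcb] -> 16 lines: xqe cpd krzq ykmcb unkw ipvf bhu ylpdl itf kdfzr epw ogz vfd pao sryr eccjb
Hunk 4: at line 7 remove [ylpdl] add [wfmtp] -> 16 lines: xqe cpd krzq ykmcb unkw ipvf bhu wfmtp itf kdfzr epw ogz vfd pao sryr eccjb
Hunk 5: at line 1 remove [krzq,ykmcb,unkw] add [jsa,csux,dwmay] -> 16 lines: xqe cpd jsa csux dwmay ipvf bhu wfmtp itf kdfzr epw ogz vfd pao sryr eccjb
Hunk 6: at line 4 remove [dwmay] add [wqw,fakxf] -> 17 lines: xqe cpd jsa csux wqw fakxf ipvf bhu wfmtp itf kdfzr epw ogz vfd pao sryr eccjb
Hunk 7: at line 4 remove [wqw,fakxf,ipvf] add [ahswn,yyhg,nzq] -> 17 lines: xqe cpd jsa csux ahswn yyhg nzq bhu wfmtp itf kdfzr epw ogz vfd pao sryr eccjb
Final line count: 17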